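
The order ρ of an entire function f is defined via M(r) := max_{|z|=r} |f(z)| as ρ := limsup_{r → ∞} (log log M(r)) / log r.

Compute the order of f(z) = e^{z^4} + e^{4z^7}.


Each summand is entire of order 4 and 7 respectively (as in the single-exponential case). The order of a sum is at most the max of the orders, so ρ ≤ 7. For the lower bound: on |z|=r choose arg z so that 4z^7 is real positive; then |e^{4z^7}| = e^{4r^7} while |e^{1z^4}| ≤ e^{1r^4} = o(e^{4r^7}). So |f| ≥ e^{4r^7}(1 − o(1)) and ρ ≥ 7. Hence ρ = max(4, 7) = 7.
Therefore ρ = 7.

Order ρ = 7.


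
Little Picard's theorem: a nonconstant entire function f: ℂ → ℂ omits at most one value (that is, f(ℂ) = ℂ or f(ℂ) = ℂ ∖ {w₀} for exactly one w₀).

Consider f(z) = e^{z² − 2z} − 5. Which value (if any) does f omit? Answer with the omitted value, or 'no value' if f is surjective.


Little Picard bounds the complement of f(ℂ) to at most one point.
The exponent g(z) = z² − 2z is a nonconstant polynomial, hence surjective onto ℂ. So e^{g(z)} takes every value in {e^w : w ∈ ℂ} = ℂ ∖ {0}. Adding -5 shifts the range to ℂ ∖ {-5}. f omits exactly -5.

Omitted value: -5.


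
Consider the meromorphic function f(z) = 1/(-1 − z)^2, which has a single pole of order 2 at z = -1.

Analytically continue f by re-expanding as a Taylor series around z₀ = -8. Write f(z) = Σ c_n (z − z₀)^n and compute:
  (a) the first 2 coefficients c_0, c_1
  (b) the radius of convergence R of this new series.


Let w = z − z₀, so z = z₀ + w.
Then -1 − z = -1 − (z₀ + w) = (-1 − z₀) − w = 7 − w.
f(z) = 1/(7 − w)^2 = (1/(7)^2) · (1 − w/(7))^{−2}.
By the binomial series (1−u)^{−2} = Σ_{n≥0} C(n+1, 1) u^n for |u|<1, with u = w/(7):
  c_n = C(n+1, 1) / (7)^(n+2).
  c_0 = 1/(7)^2 = 1/49.
  c_1 = 2/(7)^3 = 2/343.
The series is valid for |w/d| < 1, i.e. |z − z₀| < |d|.
Radius of convergence: R = |-1 − z₀| = |7| = 7 (distance from z₀ to the singularity z = -1).

c_0 = 1/49, c_1 = 2/343; R = 7.


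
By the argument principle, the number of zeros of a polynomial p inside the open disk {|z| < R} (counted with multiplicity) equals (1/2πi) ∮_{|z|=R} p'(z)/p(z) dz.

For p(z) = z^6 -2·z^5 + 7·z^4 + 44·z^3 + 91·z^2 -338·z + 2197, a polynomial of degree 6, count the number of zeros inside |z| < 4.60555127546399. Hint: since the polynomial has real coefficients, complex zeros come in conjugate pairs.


The zeros of p are: (2 + 3i), (2 - 3i), (-3 + 2i), (-3 - 2i), (2 + 3i), (2 - 3i).
Their magnitudes are: 3.606, 3.606, 3.606, 3.606, 3.606, 3.606.
Zeros with |z| < R = 4.60555127546399: (2 + 3i), (2 - 3i), (-3 + 2i), (-3 - 2i), (2 + 3i), (2 - 3i).
Count = 6.
By the argument principle, (1/2πi) ∮_{|z|=R} p'(z)/p(z) dz equals exactly this count.

Number of zeros inside |z| < 4.60555127546399: 6.


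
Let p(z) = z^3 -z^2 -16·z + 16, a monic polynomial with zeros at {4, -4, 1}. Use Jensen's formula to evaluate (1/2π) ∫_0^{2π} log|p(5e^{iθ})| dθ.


Zeros: -4, 1, 4; r = 5.
Inside |z| < r: -4, 1, 4. Outside (|z| ≥ r): ∅.
p(0) = 16, so log|p(0)| = log(16) = 2.7726.
Apply Jensen: I(r) = log|p(0)| + Σ_k log(r/|z_k|), summed over zeros inside |z| < r.
  log(r/|z_k|) for z_k = 4: log(5/4) = 0.2231
  log(r/|z_k|) for z_k = -4: log(5/4) = 0.2231
  log(r/|z_k|) for z_k = 1: log(5/1) = 1.6094
Sum over inside zeros: 2.0557.
I(r) = log|p(0)| + (inside sum) = 2.7726 + 2.0557 = 4.8283.
Closed form (all zeros inside, monic): I(r) = n·log(r) = 3·log(5) = 4.8283. ✓

I(r) ≈ 4.8283.


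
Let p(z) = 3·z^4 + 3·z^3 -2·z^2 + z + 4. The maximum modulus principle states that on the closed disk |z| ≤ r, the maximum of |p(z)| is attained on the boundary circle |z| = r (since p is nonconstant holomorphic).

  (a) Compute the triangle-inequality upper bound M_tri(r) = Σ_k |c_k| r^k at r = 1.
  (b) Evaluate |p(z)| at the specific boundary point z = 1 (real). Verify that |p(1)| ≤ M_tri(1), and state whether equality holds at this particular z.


Coefficients: c_0 = 4, c_1 = 1, c_2 = -2, c_3 = 3, c_4 = 3. Radius r = 1.
Part (a). Triangle bound: M_tri(r) = Σ_k |c_k| r^k
  = |4|·1^0 + |1|·1^1 + |-2|·1^2 + |3|·1^3 + |3|·1^4
  = 4 + 1 + 2 + 3 + 3 = 13.
This bounds M(r) := max_{|z|=r} |p(z)| from above; equality holds iff all terms c_k z^k can be made to align in phase at a single z on |z|=r.
Part (b). At z = 1 (real, on the circle |z| = r):
  p(1) = (4)·1^0 + (1)·1^1 + (-2)·1^2 + (3)·1^3 + (3)·1^4 = 9.
  |p(1)| = 9.
Check: |p(1)| = 9 ≤ 13 = M_tri(1). ✓ Equality does not hold at z = 1 (the coefficients have mixed signs, so the terms do not all align in phase there).

M_tri(1) = 13; |p(1)| = 9; equality at z=1: no.


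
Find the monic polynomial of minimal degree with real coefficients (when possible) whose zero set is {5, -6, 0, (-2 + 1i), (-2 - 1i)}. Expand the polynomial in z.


The polynomial is p(z) = ∏_{α ∈ S} (z − α), where S = {5, -6, 0, (-2 + 1i), (-2 - 1i)}.
Expanding the product yields: p(z) = z^5 + 5·z^4 -21·z^3 -115·z^2 -150·z.
Note conjugate pairs combine to real quadratics: (z − (-2+1i))(z − (-2−1i)) = z² + 4z + 5.
The resulting polynomial has degree 5 and real coefficients as required.

p(z) = z^5 + 5·z^4 -21·z^3 -115·z^2 -150·z.


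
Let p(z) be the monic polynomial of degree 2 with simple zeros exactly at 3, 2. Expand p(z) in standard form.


The polynomial is p(z) = ∏_{α ∈ S} (z − α), where S = {3, 2}.
Expanding the product yields: p(z) = z^2 -5·z + 6.
The resulting polynomial has degree 2 and real coefficients as required.

p(z) = z^2 -5·z + 6.


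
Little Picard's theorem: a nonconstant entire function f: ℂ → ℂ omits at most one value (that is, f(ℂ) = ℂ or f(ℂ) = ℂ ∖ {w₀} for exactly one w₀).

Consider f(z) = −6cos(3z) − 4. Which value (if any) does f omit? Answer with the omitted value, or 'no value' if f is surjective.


Little Picard bounds the complement of f(ℂ) to at most one point.
cos is entire and surjective onto ℂ: for every w ∈ ℂ, cos(ζ) = w has a solution ζ ∈ ℂ (e.g., via the complex inverse arccos). With ζ = 3z this gives z = ζ/(3). Then -6·cos(3z) takes every value in -6·ℂ = ℂ, and adding -4 is a bijection of ℂ. So f is surjective and omits no value. (Note: only on the real line is cos bounded by [−1, 1].)

Omitted value: no value.


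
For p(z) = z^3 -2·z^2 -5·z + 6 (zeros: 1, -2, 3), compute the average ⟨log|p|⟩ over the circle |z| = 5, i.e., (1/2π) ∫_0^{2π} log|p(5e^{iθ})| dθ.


Zeros: -2, 1, 3; r = 5.
Inside |z| < r: -2, 1, 3. Outside (|z| ≥ r): ∅.
p(0) = 6, so log|p(0)| = log(6) = 1.7918.
Apply Jensen: I(r) = log|p(0)| + Σ_k log(r/|z_k|), summed over zeros inside |z| < r.
  log(r/|z_k|) for z_k = 1: log(5/1) = 1.6094
  log(r/|z_k|) for z_k = -2: log(5/2) = 0.9163
  log(r/|z_k|) for z_k = 3: log(5/3) = 0.5108
Sum over inside zeros: 3.0366.
I(r) = log|p(0)| + (inside sum) = 1.7918 + 3.0366 = 4.8283.
Closed form (all zeros inside, monic): I(r) = n·log(r) = 3·log(5) = 4.8283. ✓

I(r) ≈ 4.8283.


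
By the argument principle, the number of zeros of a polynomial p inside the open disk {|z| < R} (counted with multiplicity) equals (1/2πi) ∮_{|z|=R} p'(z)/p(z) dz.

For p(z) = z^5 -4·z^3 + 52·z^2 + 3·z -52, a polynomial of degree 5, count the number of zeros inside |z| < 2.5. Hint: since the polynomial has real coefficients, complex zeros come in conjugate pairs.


The zeros of p are: -1, (2 + 3i), (2 - 3i), 1, -4.
Their magnitudes are: 1, 3.606, 3.606, 1, 4.
Zeros with |z| < R = 2.5: -1, 1.
Count = 2.
By the argument principle, (1/2πi) ∮_{|z|=R} p'(z)/p(z) dz equals exactly this count.

Number of zeros inside |z| < 2.5: 2.


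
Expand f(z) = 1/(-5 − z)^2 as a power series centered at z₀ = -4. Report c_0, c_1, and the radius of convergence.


Let w = z − z₀, so z = z₀ + w.
Then -5 − z = -5 − (z₀ + w) = (-5 − z₀) − w = -1 − w.
f(z) = 1/(-1 − w)^2 = (1/(-1)^2) · (1 − w/(-1))^{−2}.
By the binomial series (1−u)^{−2} = Σ_{n≥0} C(n+1, 1) u^n for |u|<1, with u = w/(-1):
  c_n = C(n+1, 1) / (-1)^(n+2).
  c_0 = 1/(-1)^2 = 1.
  c_1 = 2/(-1)^3 = -2.
The series is valid for |w/d| < 1, i.e. |z − z₀| < |d|.
Radius of convergence: R = |-5 − z₀| = |-1| = 1 (distance from z₀ to the singularity z = -5).

c_0 = 1, c_1 = -2; R = 1.


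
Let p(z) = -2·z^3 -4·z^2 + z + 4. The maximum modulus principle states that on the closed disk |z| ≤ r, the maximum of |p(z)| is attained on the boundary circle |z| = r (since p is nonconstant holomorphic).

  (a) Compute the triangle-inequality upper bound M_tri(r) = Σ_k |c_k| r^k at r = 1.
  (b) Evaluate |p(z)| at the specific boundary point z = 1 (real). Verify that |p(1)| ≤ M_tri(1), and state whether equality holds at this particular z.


Coefficients: c_0 = 4, c_1 = 1, c_2 = -4, c_3 = -2. Radius r = 1.
Part (a). Triangle bound: M_tri(r) = Σ_k |c_k| r^k
  = |4|·1^0 + |1|·1^1 + |-4|·1^2 + |-2|·1^3
  = 4 + 1 + 4 + 2 = 11.
This bounds M(r) := max_{|z|=r} |p(z)| from above; equality holds iff all terms c_k z^k can be made to align in phase at a single z on |z|=r.
Part (b). At z = 1 (real, on the circle |z| = r):
  p(1) = (4)·1^0 + (1)·1^1 + (-4)·1^2 + (-2)·1^3 = -1.
  |p(1)| = 1.
Check: |p(1)| = 1 ≤ 11 = M_tri(1). ✓ Equality does not hold at z = 1 (the coefficients have mixed signs, so the terms do not all align in phase there).

M_tri(1) = 11; |p(1)| = 1; equality at z=1: no.


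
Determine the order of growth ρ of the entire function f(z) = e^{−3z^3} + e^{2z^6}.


Each summand is entire of order 3 and 6 respectively (as in the single-exponential case). The order of a sum is at most the max of the orders, so ρ ≤ 6. For the lower bound: on |z|=r choose arg z so that 2z^6 is real positive; then |e^{2z^6}| = e^{2r^6} while |e^{-3z^3}| ≤ e^{3r^3} = o(e^{2r^6}). So |f| ≥ e^{2r^6}(1 − o(1)) and ρ ≥ 6. Hence ρ = max(3, 6) = 6.
Therefore ρ = 6.

Order ρ = 6.


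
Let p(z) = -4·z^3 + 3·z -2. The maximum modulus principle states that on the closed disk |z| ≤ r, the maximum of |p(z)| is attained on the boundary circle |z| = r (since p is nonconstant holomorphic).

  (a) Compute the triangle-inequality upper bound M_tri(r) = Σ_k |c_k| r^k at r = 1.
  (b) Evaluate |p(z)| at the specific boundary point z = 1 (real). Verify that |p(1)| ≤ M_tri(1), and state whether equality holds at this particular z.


Coefficients: c_0 = -2, c_1 = 3, c_2 = 0, c_3 = -4. Radius r = 1.
Part (a). Triangle bound: M_tri(r) = Σ_k |c_k| r^k
  = |-2|·1^0 + |3|·1^1 + |0|·1^2 + |-4|·1^3
  = 2 + 3 + 0 + 4 = 9.
This bounds M(r) := max_{|z|=r} |p(z)| from above; equality holds iff all terms c_k z^k can be made to align in phase at a single z on |z|=r.
Part (b). At z = 1 (real, on the circle |z| = r):
  p(1) = (-2)·1^0 + (3)·1^1 + (0)·1^2 + (-4)·1^3 = -3.
  |p(1)| = 3.
Check: |p(1)| = 3 ≤ 9 = M_tri(1). ✓ Equality does not hold at z = 1 (the coefficients have mixed signs, so the terms do not all align in phase there).

M_tri(1) = 9; |p(1)| = 3; equality at z=1: no.


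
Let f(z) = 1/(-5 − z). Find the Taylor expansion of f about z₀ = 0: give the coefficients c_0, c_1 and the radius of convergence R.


Let w = z − z₀, so z = z₀ + w.
Then -5 − z = -5 − (z₀ + w) = (-5 − z₀) − w = -5 − w.
f(z) = 1/(-5 − w) = (1/(-5)) · 1/(1 − w/(-5)) = Σ_{n≥0} w^n / (-5)^(n+1).
So c_n = 1/(-5)^(n+1):
  c_0 = 1/(-5)^1 = -1/5.
  c_1 = 1/(-5)^2 = 1/25.
The series is valid for |w/d| < 1, i.e. |z − z₀| < |d|.
Radius of convergence: R = |-5 − z₀| = |-5| = 5 (distance from z₀ to the singularity z = -5).

c_0 = -1/5, c_1 = 1/25; R = 5.


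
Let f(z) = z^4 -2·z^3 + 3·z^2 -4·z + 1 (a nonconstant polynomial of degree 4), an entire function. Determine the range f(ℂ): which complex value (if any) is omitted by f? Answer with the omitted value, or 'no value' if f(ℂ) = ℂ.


Little Picard bounds the complement of f(ℂ) to at most one point.
For every w ∈ ℂ, the equation p(z) − w = 0 is a nonconstant polynomial in z and hence has at least one root by the fundamental theorem of algebra. So p is surjective onto ℂ, omitting no value.

Omitted value: no value.


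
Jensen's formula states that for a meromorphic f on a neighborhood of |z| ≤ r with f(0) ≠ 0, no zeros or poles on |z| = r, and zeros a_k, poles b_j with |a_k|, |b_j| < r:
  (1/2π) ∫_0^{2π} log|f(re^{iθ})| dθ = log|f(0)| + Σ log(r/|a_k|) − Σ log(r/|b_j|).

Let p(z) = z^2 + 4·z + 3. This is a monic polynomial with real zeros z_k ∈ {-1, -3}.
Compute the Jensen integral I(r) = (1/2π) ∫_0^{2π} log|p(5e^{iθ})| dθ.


Zeros: -3, -1; r = 5.
Inside |z| < r: -3, -1. Outside (|z| ≥ r): ∅.
p(0) = 3, so log|p(0)| = log(3) = 1.0986.
Apply Jensen: I(r) = log|p(0)| + Σ_k log(r/|z_k|), summed over zeros inside |z| < r.
  log(r/|z_k|) for z_k = -1: log(5/1) = 1.6094
  log(r/|z_k|) for z_k = -3: log(5/3) = 0.5108
Sum over inside zeros: 2.1203.
I(r) = log|p(0)| + (inside sum) = 1.0986 + 2.1203 = 3.2189.
Closed form (all zeros inside, monic): I(r) = n·log(r) = 2·log(5) = 3.2189. ✓

I(r) ≈ 3.2189.


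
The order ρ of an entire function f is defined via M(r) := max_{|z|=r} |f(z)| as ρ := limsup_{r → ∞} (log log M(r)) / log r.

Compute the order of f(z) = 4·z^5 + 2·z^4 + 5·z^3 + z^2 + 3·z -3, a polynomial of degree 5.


|f(z)| ≤ Σ|c_k|·r^k = O(r^5) as r → ∞. Polynomial growth is O(e^{r^ε}) for every ε > 0 (since r^5/e^{r^ε} → 0), so ρ ≤ ε for all ε > 0, i.e. ρ = 0. Every nonconstant polynomial has order 0.
Therefore ρ = 0.

Order ρ = 0.


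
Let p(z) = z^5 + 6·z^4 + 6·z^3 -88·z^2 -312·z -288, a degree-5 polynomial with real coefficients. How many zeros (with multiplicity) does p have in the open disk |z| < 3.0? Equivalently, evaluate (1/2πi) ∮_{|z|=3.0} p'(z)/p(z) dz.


The zeros of p are: 4, -2, -2, (-3 + 3i), (-3 - 3i).
Their magnitudes are: 4, 2, 2, 4.243, 4.243.
Zeros with |z| < R = 3.0: -2, -2.
Count = 2.
By the argument principle, (1/2πi) ∮_{|z|=R} p'(z)/p(z) dz equals exactly this count.

Number of zeros inside |z| < 3.0: 2.


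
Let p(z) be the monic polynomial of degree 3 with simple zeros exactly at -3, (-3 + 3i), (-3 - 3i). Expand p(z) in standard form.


The polynomial is p(z) = ∏_{α ∈ S} (z − α), where S = {-3, (-3 + 3i), (-3 - 3i)}.
Expanding the product yields: p(z) = z^3 + 9·z^2 + 36·z + 54.
Note conjugate pairs combine to real quadratics: (z − (-3+3i))(z − (-3−3i)) = z² + 6z + 18.
The resulting polynomial has degree 3 and real coefficients as required.

p(z) = z^3 + 9·z^2 + 36·z + 54.


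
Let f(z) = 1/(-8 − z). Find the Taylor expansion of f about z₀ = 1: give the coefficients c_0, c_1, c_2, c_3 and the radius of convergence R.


Let w = z − z₀, so z = z₀ + w.
Then -8 − z = -8 − (z₀ + w) = (-8 − z₀) − w = -9 − w.
f(z) = 1/(-9 − w) = (1/(-9)) · 1/(1 − w/(-9)) = Σ_{n≥0} w^n / (-9)^(n+1).
So c_n = 1/(-9)^(n+1):
  c_0 = 1/(-9)^1 = -1/9.
  c_1 = 1/(-9)^2 = 1/81.
  c_2 = 1/(-9)^3 = -1/729.
  c_3 = 1/(-9)^4 = 1/6561.
The series is valid for |w/d| < 1, i.e. |z − z₀| < |d|.
Radius of convergence: R = |-8 − z₀| = |-9| = 9 (distance from z₀ to the singularity z = -8).

c_0 = -1/9, c_1 = 1/81, c_2 = -1/729, c_3 = 1/6561; R = 9.


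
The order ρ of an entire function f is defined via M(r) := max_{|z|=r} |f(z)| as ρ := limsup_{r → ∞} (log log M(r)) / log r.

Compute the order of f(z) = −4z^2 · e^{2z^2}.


M(r) = max_{|z|=r} |-4|·|z|^2·|e^{2z^2}| = 4·r^2 · e^{2r^2} (the factors attain their maxima compatibly on |z|=r). Then log M(r) = log 4 + 2·log r + 2r^2, dominated by the last term, so log log M(r) ~ 2·log r. The polynomial factor -4z^2 contributes only a log r term and does not affect the order. ρ = 2.
Therefore ρ = 2.

Order ρ = 2.


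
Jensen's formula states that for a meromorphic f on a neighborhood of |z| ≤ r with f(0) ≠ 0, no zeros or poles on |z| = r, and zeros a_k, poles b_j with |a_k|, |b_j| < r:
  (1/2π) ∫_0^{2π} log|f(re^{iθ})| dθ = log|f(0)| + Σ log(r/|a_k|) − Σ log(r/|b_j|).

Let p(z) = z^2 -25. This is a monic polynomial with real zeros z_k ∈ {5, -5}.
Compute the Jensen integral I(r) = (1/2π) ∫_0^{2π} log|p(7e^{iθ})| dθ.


Zeros: -5, 5; r = 7.
Inside |z| < r: -5, 5. Outside (|z| ≥ r): ∅.
p(0) = -25, so log|p(0)| = log(25) = 3.2189.
Apply Jensen: I(r) = log|p(0)| + Σ_k log(r/|z_k|), summed over zeros inside |z| < r.
  log(r/|z_k|) for z_k = 5: log(7/5) = 0.3365
  log(r/|z_k|) for z_k = -5: log(7/5) = 0.3365
Sum over inside zeros: 0.6729.
I(r) = log|p(0)| + (inside sum) = 3.2189 + 0.6729 = 3.8918.
Closed form (all zeros inside, monic): I(r) = n·log(r) = 2·log(7) = 3.8918. ✓

I(r) ≈ 3.8918.


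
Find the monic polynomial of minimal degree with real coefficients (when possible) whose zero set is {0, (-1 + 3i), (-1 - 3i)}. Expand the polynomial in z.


The polynomial is p(z) = ∏_{α ∈ S} (z − α), where S = {0, (-1 + 3i), (-1 - 3i)}.
Expanding the product yields: p(z) = z^3 + 2·z^2 + 10·z.
Note conjugate pairs combine to real quadratics: (z − (-1+3i))(z − (-1−3i)) = z² + 2z + 10.
The resulting polynomial has degree 3 and real coefficients as required.

p(z) = z^3 + 2·z^2 + 10·z.


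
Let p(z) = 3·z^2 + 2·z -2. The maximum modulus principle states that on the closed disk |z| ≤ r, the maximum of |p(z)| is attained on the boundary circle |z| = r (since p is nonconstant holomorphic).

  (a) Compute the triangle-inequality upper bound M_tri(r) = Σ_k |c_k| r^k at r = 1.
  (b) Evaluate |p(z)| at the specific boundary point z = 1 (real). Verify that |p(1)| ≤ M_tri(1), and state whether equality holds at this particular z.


Coefficients: c_0 = -2, c_1 = 2, c_2 = 3. Radius r = 1.
Part (a). Triangle bound: M_tri(r) = Σ_k |c_k| r^k
  = |-2|·1^0 + |2|·1^1 + |3|·1^2
  = 2 + 2 + 3 = 7.
This bounds M(r) := max_{|z|=r} |p(z)| from above; equality holds iff all terms c_k z^k can be made to align in phase at a single z on |z|=r.
Part (b). At z = 1 (real, on the circle |z| = r):
  p(1) = (-2)·1^0 + (2)·1^1 + (3)·1^2 = 3.
  |p(1)| = 3.
Check: |p(1)| = 3 ≤ 7 = M_tri(1). ✓ Equality does not hold at z = 1 (the coefficients have mixed signs, so the terms do not all align in phase there).

M_tri(1) = 7; |p(1)| = 3; equality at z=1: no.


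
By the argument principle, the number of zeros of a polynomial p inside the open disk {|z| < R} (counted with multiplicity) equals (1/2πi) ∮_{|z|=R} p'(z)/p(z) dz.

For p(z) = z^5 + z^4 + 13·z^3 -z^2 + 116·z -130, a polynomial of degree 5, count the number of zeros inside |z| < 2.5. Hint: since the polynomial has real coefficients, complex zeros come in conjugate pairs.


The zeros of p are: 1, (1 + 3i), (1 - 3i), (-2 + 3i), (-2 - 3i).
Their magnitudes are: 1, 3.162, 3.162, 3.606, 3.606.
Zeros with |z| < R = 2.5: 1.
Count = 1.
By the argument principle, (1/2πi) ∮_{|z|=R} p'(z)/p(z) dz equals exactly this count.

Number of zeros inside |z| < 2.5: 1.


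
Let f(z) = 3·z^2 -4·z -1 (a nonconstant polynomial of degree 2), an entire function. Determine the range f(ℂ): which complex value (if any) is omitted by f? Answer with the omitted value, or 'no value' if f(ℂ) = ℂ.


Little Picard bounds the complement of f(ℂ) to at most one point.
For every w ∈ ℂ, the equation p(z) − w = 0 is a nonconstant polynomial in z and hence has at least one root by the fundamental theorem of algebra. So p is surjective onto ℂ, omitting no value.

Omitted value: no value.


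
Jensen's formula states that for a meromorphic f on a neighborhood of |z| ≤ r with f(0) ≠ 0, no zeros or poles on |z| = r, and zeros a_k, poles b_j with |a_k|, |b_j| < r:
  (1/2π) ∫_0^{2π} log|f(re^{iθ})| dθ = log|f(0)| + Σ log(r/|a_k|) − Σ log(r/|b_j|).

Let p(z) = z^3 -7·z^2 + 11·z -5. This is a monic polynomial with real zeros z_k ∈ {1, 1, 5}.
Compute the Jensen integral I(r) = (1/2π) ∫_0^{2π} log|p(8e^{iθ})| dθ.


Zeros: 1, 1, 5; r = 8.
Inside |z| < r: 1, 1, 5. Outside (|z| ≥ r): ∅.
p(0) = -5, so log|p(0)| = log(5) = 1.6094.
Apply Jensen: I(r) = log|p(0)| + Σ_k log(r/|z_k|), summed over zeros inside |z| < r.
  log(r/|z_k|) for z_k = 1: log(8/1) = 2.0794
  log(r/|z_k|) for z_k = 1: log(8/1) = 2.0794
  log(r/|z_k|) for z_k = 5: log(8/5) = 0.4700
Sum over inside zeros: 4.6289.
I(r) = log|p(0)| + (inside sum) = 1.6094 + 4.6289 = 6.2383.
Closed form (all zeros inside, monic): I(r) = n·log(r) = 3·log(8) = 6.2383. ✓

I(r) ≈ 6.2383.


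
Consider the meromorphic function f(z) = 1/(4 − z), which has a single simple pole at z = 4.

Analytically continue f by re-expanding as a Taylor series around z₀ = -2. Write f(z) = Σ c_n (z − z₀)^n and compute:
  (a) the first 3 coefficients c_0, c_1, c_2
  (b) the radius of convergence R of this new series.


Let w = z − z₀, so z = z₀ + w.
Then 4 − z = 4 − (z₀ + w) = (4 − z₀) − w = 6 − w.
f(z) = 1/(6 − w) = (1/(6)) · 1/(1 − w/(6)) = Σ_{n≥0} w^n / (6)^(n+1).
So c_n = 1/(6)^(n+1):
  c_0 = 1/(6)^1 = 1/6.
  c_1 = 1/(6)^2 = 1/36.
  c_2 = 1/(6)^3 = 1/216.
The series is valid for |w/d| < 1, i.e. |z − z₀| < |d|.
Radius of convergence: R = |4 − z₀| = |6| = 6 (distance from z₀ to the singularity z = 4).

c_0 = 1/6, c_1 = 1/36, c_2 = 1/216; R = 6.


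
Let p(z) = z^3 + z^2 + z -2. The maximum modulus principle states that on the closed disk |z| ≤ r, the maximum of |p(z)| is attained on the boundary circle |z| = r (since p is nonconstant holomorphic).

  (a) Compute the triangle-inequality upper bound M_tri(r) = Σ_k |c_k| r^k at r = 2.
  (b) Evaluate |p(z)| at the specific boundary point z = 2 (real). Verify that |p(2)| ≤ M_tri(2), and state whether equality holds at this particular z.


Coefficients: c_0 = -2, c_1 = 1, c_2 = 1, c_3 = 1. Radius r = 2.
Part (a). Triangle bound: M_tri(r) = Σ_k |c_k| r^k
  = |-2|·2^0 + |1|·2^1 + |1|·2^2 + |1|·2^3
  = 2 + 2 + 4 + 8 = 16.
This bounds M(r) := max_{|z|=r} |p(z)| from above; equality holds iff all terms c_k z^k can be made to align in phase at a single z on |z|=r.
Part (b). At z = 2 (real, on the circle |z| = r):
  p(2) = (-2)·2^0 + (1)·2^1 + (1)·2^2 + (1)·2^3 = 12.
  |p(2)| = 12.
Check: |p(2)| = 12 ≤ 16 = M_tri(2). ✓ Equality does not hold at z = 2 (the coefficients have mixed signs, so the terms do not all align in phase there).

M_tri(2) = 16; |p(2)| = 12; equality at z=2: no.


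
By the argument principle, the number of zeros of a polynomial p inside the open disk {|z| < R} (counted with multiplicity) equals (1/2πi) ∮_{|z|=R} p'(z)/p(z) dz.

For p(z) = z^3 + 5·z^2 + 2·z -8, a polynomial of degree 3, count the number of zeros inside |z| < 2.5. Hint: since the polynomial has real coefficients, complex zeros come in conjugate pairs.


The zeros of p are: -2, -4, 1.
Their magnitudes are: 2, 4, 1.
Zeros with |z| < R = 2.5: -2, 1.
Count = 2.
By the argument principle, (1/2πi) ∮_{|z|=R} p'(z)/p(z) dz equals exactly this count.

Number of zeros inside |z| < 2.5: 2.


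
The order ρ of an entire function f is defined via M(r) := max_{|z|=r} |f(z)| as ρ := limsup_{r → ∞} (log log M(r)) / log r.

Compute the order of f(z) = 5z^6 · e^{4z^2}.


M(r) = max_{|z|=r} |5|·|z|^6·|e^{4z^2}| = 5·r^6 · e^{4r^2} (the factors attain their maxima compatibly on |z|=r). Then log M(r) = log 5 + 6·log r + 4r^2, dominated by the last term, so log log M(r) ~ 2·log r. The polynomial factor 5z^6 contributes only a log r term and does not affect the order. ρ = 2.
Therefore ρ = 2.

Order ρ = 2.


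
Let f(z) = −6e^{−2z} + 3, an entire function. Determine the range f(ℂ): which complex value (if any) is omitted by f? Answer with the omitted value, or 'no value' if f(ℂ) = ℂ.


Little Picard bounds the complement of f(ℂ) to at most one point.
e^{−2z} is never zero on ℂ, so -6·e^{−2z} takes every value in ℂ ∖ {0}. Adding 3 shifts the range to ℂ ∖ {3}. Thus f omits exactly the value 3.

Omitted value: 3.


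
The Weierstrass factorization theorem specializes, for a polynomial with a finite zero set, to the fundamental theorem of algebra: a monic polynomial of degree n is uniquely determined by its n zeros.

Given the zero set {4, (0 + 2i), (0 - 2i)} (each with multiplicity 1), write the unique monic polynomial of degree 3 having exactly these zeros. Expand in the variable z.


The polynomial is p(z) = ∏_{α ∈ S} (z − α), where S = {4, (0 + 2i), (0 - 2i)}.
Expanding the product yields: p(z) = z^3 -4·z^2 + 4·z -16.
Note conjugate pairs combine to real quadratics: (z − (0+2i))(z − (0−2i)) = z² + 4.
The resulting polynomial has degree 3 and real coefficients as required.

p(z) = z^3 -4·z^2 + 4·z -16.


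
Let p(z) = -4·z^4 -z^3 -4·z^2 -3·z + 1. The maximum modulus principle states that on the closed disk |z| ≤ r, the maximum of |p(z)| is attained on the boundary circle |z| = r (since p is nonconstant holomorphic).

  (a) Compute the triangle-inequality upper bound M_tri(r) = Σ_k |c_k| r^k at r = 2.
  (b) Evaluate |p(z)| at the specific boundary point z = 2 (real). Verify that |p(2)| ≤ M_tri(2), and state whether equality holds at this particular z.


Coefficients: c_0 = 1, c_1 = -3, c_2 = -4, c_3 = -1, c_4 = -4. Radius r = 2.
Part (a). Triangle bound: M_tri(r) = Σ_k |c_k| r^k
  = |1|·2^0 + |-3|·2^1 + |-4|·2^2 + |-1|·2^3 + |-4|·2^4
  = 1 + 6 + 16 + 8 + 64 = 95.
This bounds M(r) := max_{|z|=r} |p(z)| from above; equality holds iff all terms c_k z^k can be made to align in phase at a single z on |z|=r.
Part (b). At z = 2 (real, on the circle |z| = r):
  p(2) = (1)·2^0 + (-3)·2^1 + (-4)·2^2 + (-1)·2^3 + (-4)·2^4 = -93.
  |p(2)| = 93.
Check: |p(2)| = 93 ≤ 95 = M_tri(2). ✓ Equality does not hold at z = 2 (the coefficients have mixed signs, so the terms do not all align in phase there).

M_tri(2) = 95; |p(2)| = 93; equality at z=2: no.


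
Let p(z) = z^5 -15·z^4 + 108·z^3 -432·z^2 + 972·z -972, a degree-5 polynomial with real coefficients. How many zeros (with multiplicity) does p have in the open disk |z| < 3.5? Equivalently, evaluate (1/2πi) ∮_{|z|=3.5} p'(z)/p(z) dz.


The zeros of p are: 3, (3 + 3i), (3 - 3i), (3 + 3i), (3 - 3i).
Their magnitudes are: 3, 4.243, 4.243, 4.243, 4.243.
Zeros with |z| < R = 3.5: 3.
Count = 1.
By the argument principle, (1/2πi) ∮_{|z|=R} p'(z)/p(z) dz equals exactly this count.

Number of zeros inside |z| < 3.5: 1.


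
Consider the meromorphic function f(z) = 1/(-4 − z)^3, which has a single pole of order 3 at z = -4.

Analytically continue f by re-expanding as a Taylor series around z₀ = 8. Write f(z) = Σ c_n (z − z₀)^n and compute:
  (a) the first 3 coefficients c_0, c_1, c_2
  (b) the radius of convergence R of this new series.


Let w = z − z₀, so z = z₀ + w.
Then -4 − z = -4 − (z₀ + w) = (-4 − z₀) − w = -12 − w.
f(z) = 1/(-12 − w)^3 = (1/(-12)^3) · (1 − w/(-12))^{−3}.
By the binomial series (1−u)^{−3} = Σ_{n≥0} C(n+2, 2) u^n for |u|<1, with u = w/(-12):
  c_n = C(n+2, 2) / (-12)^(n+3).
  c_0 = 1/(-12)^3 = -1/1728.
  c_1 = 3/(-12)^4 = 1/6912.
  c_2 = 6/(-12)^5 = -1/41472.
The series is valid for |w/d| < 1, i.e. |z − z₀| < |d|.
Radius of convergence: R = |-4 − z₀| = |-12| = 12 (distance from z₀ to the singularity z = -4).

c_0 = -1/1728, c_1 = 1/6912, c_2 = -1/41472; R = 12.


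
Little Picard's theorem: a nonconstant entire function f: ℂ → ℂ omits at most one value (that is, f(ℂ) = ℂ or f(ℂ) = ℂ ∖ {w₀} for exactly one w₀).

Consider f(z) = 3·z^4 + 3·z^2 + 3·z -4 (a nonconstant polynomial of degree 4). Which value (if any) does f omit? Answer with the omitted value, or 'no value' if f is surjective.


Little Picard bounds the complement of f(ℂ) to at most one point.
For every w ∈ ℂ, the equation p(z) − w = 0 is a nonconstant polynomial in z and hence has at least one root by the fundamental theorem of algebra. So p is surjective onto ℂ, omitting no value.

Omitted value: no value.


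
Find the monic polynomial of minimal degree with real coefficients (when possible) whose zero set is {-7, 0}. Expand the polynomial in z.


The polynomial is p(z) = ∏_{α ∈ S} (z − α), where S = {-7, 0}.
Expanding the product yields: p(z) = z^2 + 7·z.
The resulting polynomial has degree 2 and real coefficients as required.

p(z) = z^2 + 7·z.


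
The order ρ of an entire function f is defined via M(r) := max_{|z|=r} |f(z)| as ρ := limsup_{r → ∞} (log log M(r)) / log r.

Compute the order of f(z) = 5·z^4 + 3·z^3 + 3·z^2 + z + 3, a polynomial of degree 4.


|f(z)| ≤ Σ|c_k|·r^k = O(r^4) as r → ∞. Polynomial growth is O(e^{r^ε}) for every ε > 0 (since r^4/e^{r^ε} → 0), so ρ ≤ ε for all ε > 0, i.e. ρ = 0. Every nonconstant polynomial has order 0.
Therefore ρ = 0.

Order ρ = 0.


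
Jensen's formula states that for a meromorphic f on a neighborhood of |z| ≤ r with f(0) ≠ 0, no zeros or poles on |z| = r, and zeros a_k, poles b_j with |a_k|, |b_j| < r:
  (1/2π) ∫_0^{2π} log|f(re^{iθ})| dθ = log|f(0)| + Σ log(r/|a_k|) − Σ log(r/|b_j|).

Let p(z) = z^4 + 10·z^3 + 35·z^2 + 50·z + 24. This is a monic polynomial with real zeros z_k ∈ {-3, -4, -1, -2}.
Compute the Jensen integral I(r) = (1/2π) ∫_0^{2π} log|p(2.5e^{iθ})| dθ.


Zeros: -4, -3, -2, -1; r = 2.5.
Inside |z| < r: -2, -1. Outside (|z| ≥ r): -4, -3.
p(0) = 24, so log|p(0)| = log(24) = 3.1781.
Apply Jensen: I(r) = log|p(0)| + Σ_k log(r/|z_k|), summed over zeros inside |z| < r.
  log(r/|z_k|) for z_k = -1: log(2.5/1) = 0.9163
  log(r/|z_k|) for z_k = -2: log(2.5/2) = 0.2231
  Outside zeros (-4, -3) contribute nothing to the Jensen sum.
Sum over inside zeros: 1.1394.
I(r) = log|p(0)| + (inside sum) = 3.1781 + 1.1394 = 4.3175.
Note: since some zeros are outside |z| ≤ r, the simplified n·log(r) form does NOT apply — only the inside zeros contribute.

I(r) ≈ 4.3175.


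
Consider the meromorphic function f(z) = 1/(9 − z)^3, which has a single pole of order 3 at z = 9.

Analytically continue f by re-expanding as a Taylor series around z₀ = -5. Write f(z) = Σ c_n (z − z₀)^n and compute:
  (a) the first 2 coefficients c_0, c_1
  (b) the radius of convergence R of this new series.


Let w = z − z₀, so z = z₀ + w.
Then 9 − z = 9 − (z₀ + w) = (9 − z₀) − w = 14 − w.
f(z) = 1/(14 − w)^3 = (1/(14)^3) · (1 − w/(14))^{−3}.
By the binomial series (1−u)^{−3} = Σ_{n≥0} C(n+2, 2) u^n for |u|<1, with u = w/(14):
  c_n = C(n+2, 2) / (14)^(n+3).
  c_0 = 1/(14)^3 = 1/2744.
  c_1 = 3/(14)^4 = 3/38416.
The series is valid for |w/d| < 1, i.e. |z − z₀| < |d|.
Radius of convergence: R = |9 − z₀| = |14| = 14 (distance from z₀ to the singularity z = 9).

c_0 = 1/2744, c_1 = 3/38416; R = 14.


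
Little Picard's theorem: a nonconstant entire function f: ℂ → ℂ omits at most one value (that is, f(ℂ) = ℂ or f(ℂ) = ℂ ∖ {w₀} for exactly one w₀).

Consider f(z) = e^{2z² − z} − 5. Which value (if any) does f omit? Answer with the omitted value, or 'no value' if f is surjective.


Little Picard bounds the complement of f(ℂ) to at most one point.
The exponent g(z) = 2z² − z is a nonconstant polynomial, hence surjective onto ℂ. So e^{g(z)} takes every value in {e^w : w ∈ ℂ} = ℂ ∖ {0}. Adding -5 shifts the range to ℂ ∖ {-5}. f omits exactly -5.

Omitted value: -5.


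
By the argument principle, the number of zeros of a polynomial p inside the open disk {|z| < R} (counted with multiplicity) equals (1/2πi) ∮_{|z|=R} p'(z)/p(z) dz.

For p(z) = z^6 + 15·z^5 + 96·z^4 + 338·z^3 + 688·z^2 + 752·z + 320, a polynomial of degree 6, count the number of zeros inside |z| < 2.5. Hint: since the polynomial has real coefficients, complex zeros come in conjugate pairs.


The zeros of p are: (-2 + 2i), (-2 - 2i), (-3 + 1i), (-3 - 1i), -4, -1.
Their magnitudes are: 2.828, 2.828, 3.162, 3.162, 4, 1.
Zeros with |z| < R = 2.5: -1.
Count = 1.
By the argument principle, (1/2πi) ∮_{|z|=R} p'(z)/p(z) dz equals exactly this count.

Number of zeros inside |z| < 2.5: 1.


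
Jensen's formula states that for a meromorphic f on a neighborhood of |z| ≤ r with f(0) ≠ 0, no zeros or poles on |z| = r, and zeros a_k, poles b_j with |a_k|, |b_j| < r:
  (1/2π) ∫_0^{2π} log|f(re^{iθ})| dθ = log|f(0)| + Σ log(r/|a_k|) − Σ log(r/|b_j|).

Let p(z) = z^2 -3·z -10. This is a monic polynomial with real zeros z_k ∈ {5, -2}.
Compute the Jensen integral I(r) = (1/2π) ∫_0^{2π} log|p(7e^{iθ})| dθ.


Zeros: -2, 5; r = 7.
Inside |z| < r: -2, 5. Outside (|z| ≥ r): ∅.
p(0) = -10, so log|p(0)| = log(10) = 2.3026.
Apply Jensen: I(r) = log|p(0)| + Σ_k log(r/|z_k|), summed over zeros inside |z| < r.
  log(r/|z_k|) for z_k = 5: log(7/5) = 0.3365
  log(r/|z_k|) for z_k = -2: log(7/2) = 1.2528
Sum over inside zeros: 1.5892.
I(r) = log|p(0)| + (inside sum) = 2.3026 + 1.5892 = 3.8918.
Closed form (all zeros inside, monic): I(r) = n·log(r) = 2·log(7) = 3.8918. ✓

I(r) ≈ 3.8918.


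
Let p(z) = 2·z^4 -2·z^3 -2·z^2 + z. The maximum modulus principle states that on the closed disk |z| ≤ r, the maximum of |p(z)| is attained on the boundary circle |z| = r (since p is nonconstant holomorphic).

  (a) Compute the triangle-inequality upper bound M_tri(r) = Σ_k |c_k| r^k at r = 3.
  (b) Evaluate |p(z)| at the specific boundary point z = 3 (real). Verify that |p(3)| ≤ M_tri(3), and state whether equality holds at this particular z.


Coefficients: c_0 = 0, c_1 = 1, c_2 = -2, c_3 = -2, c_4 = 2. Radius r = 3.
Part (a). Triangle bound: M_tri(r) = Σ_k |c_k| r^k
  = |0|·3^0 + |1|·3^1 + |-2|·3^2 + |-2|·3^3 + |2|·3^4
  = 0 + 3 + 18 + 54 + 162 = 237.
This bounds M(r) := max_{|z|=r} |p(z)| from above; equality holds iff all terms c_k z^k can be made to align in phase at a single z on |z|=r.
Part (b). At z = 3 (real, on the circle |z| = r):
  p(3) = (0)·3^0 + (1)·3^1 + (-2)·3^2 + (-2)·3^3 + (2)·3^4 = 93.
  |p(3)| = 93.
Check: |p(3)| = 93 ≤ 237 = M_tri(3). ✓ Equality does not hold at z = 3 (the coefficients have mixed signs, so the terms do not all align in phase there).

M_tri(3) = 237; |p(3)| = 93; equality at z=3: no.


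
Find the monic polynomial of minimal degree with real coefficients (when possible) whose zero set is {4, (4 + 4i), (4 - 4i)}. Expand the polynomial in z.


The polynomial is p(z) = ∏_{α ∈ S} (z − α), where S = {4, (4 + 4i), (4 - 4i)}.
Expanding the product yields: p(z) = z^3 -12·z^2 + 64·z -128.
Note conjugate pairs combine to real quadratics: (z − (4+4i))(z − (4−4i)) = z² − 8z + 32.
The resulting polynomial has degree 3 and real coefficients as required.

p(z) = z^3 -12·z^2 + 64·z -128.


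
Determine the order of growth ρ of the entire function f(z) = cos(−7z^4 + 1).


Write cos(w) = (e^{iw} ± e^{−iw})/(2 or 2i), so |cos(w)| ≤ e^{|w|}. With w = −7z^4 + 1, |w| ≤ 7r^4 + 1 on |z|=r, giving M(r) ≤ e^{7r^4 + 1} and ρ ≤ 4. For the lower bound, choose z on |z|=r with -7z^4 purely imaginary of modulus 7r^4; then |cos(−7z^4 + 1)| grows like e^{7r^4}/2, so ρ ≥ 4. Hence ρ = 4.
Therefore ρ = 4.

Order ρ = 4.


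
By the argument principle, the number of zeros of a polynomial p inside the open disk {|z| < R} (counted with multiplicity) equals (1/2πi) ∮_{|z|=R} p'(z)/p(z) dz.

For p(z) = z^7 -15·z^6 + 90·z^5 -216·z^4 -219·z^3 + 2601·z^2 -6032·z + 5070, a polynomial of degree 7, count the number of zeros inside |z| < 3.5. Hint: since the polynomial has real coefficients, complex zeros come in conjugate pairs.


The zeros of p are: (3 + 2i), (3 - 2i), (3 + 2i), (3 - 2i), (3 + 1i), (3 - 1i), -3.
Their magnitudes are: 3.606, 3.606, 3.606, 3.606, 3.162, 3.162, 3.
Zeros with |z| < R = 3.5: (3 + 1i), (3 - 1i), -3.
Count = 3.
By the argument principle, (1/2πi) ∮_{|z|=R} p'(z)/p(z) dz equals exactly this count.

Number of zeros inside |z| < 3.5: 3.


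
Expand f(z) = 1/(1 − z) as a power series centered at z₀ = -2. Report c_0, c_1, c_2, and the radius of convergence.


Let w = z − z₀, so z = z₀ + w.
Then 1 − z = 1 − (z₀ + w) = (1 − z₀) − w = 3 − w.
f(z) = 1/(3 − w) = (1/(3)) · 1/(1 − w/(3)) = Σ_{n≥0} w^n / (3)^(n+1).
So c_n = 1/(3)^(n+1):
  c_0 = 1/(3)^1 = 1/3.
  c_1 = 1/(3)^2 = 1/9.
  c_2 = 1/(3)^3 = 1/27.
The series is valid for |w/d| < 1, i.e. |z − z₀| < |d|.
Radius of convergence: R = |1 − z₀| = |3| = 3 (distance from z₀ to the singularity z = 1).

c_0 = 1/3, c_1 = 1/9, c_2 = 1/27; R = 3.


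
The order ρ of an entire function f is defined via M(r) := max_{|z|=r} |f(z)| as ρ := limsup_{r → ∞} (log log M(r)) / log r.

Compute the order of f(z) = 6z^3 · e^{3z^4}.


M(r) = max_{|z|=r} |6|·|z|^3·|e^{3z^4}| = 6·r^3 · e^{3r^4} (the factors attain their maxima compatibly on |z|=r). Then log M(r) = log 6 + 3·log r + 3r^4, dominated by the last term, so log log M(r) ~ 4·log r. The polynomial factor 6z^3 contributes only a log r term and does not affect the order. ρ = 4.
Therefore ρ = 4.

Order ρ = 4.


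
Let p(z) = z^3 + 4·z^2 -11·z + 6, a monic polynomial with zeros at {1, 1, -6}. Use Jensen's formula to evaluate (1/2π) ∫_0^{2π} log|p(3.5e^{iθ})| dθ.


Zeros: -6, 1, 1; r = 3.5.
Inside |z| < r: 1, 1. Outside (|z| ≥ r): -6.
p(0) = 6, so log|p(0)| = log(6) = 1.7918.
Apply Jensen: I(r) = log|p(0)| + Σ_k log(r/|z_k|), summed over zeros inside |z| < r.
  log(r/|z_k|) for z_k = 1: log(3.5/1) = 1.2528
  log(r/|z_k|) for z_k = 1: log(3.5/1) = 1.2528
  Outside zeros (-6) contribute nothing to the Jensen sum.
Sum over inside zeros: 2.5055.
I(r) = log|p(0)| + (inside sum) = 1.7918 + 2.5055 = 4.2973.
Note: since some zeros are outside |z| ≤ r, the simplified n·log(r) form does NOT apply — only the inside zeros contribute.

I(r) ≈ 4.2973.


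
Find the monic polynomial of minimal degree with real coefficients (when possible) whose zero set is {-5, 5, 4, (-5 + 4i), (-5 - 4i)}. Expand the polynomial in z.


The polynomial is p(z) = ∏_{α ∈ S} (z − α), where S = {-5, 5, 4, (-5 + 4i), (-5 - 4i)}.
Expanding the product yields: p(z) = z^5 + 6·z^4 -24·z^3 -314·z^2 -25·z + 4100.
Note conjugate pairs combine to real quadratics: (z − (-5+4i))(z − (-5−4i)) = z² + 10z + 41.
The resulting polynomial has degree 5 and real coefficients as required.

p(z) = z^5 + 6·z^4 -24·z^3 -314·z^2 -25·z + 4100.


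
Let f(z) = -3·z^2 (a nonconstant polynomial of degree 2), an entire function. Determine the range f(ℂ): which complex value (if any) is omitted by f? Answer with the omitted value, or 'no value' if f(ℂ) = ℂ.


Little Picard bounds the complement of f(ℂ) to at most one point.
For every w ∈ ℂ, the equation p(z) − w = 0 is a nonconstant polynomial in z and hence has at least one root by the fundamental theorem of algebra. So p is surjective onto ℂ, omitting no value.

Omitted value: no value.


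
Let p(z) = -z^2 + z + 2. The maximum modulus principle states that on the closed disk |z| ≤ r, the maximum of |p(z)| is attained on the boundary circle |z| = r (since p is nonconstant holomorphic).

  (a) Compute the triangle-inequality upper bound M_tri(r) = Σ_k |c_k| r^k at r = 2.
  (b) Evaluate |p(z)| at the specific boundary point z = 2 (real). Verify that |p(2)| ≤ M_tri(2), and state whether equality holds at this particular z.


Coefficients: c_0 = 2, c_1 = 1, c_2 = -1. Radius r = 2.
Part (a). Triangle bound: M_tri(r) = Σ_k |c_k| r^k
  = |2|·2^0 + |1|·2^1 + |-1|·2^2
  = 2 + 2 + 4 = 8.
This bounds M(r) := max_{|z|=r} |p(z)| from above; equality holds iff all terms c_k z^k can be made to align in phase at a single z on |z|=r.
Part (b). At z = 2 (real, on the circle |z| = r):
  p(2) = (2)·2^0 + (1)·2^1 + (-1)·2^2 = 0.
  |p(2)| = 0.
Check: |p(2)| = 0 ≤ 8 = M_tri(2). ✓ Equality does not hold at z = 2 (the coefficients have mixed signs, so the terms do not all align in phase there).

M_tri(2) = 8; |p(2)| = 0; equality at z=2: no.


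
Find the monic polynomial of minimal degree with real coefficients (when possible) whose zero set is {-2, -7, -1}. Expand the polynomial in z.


The polynomial is p(z) = ∏_{α ∈ S} (z − α), where S = {-2, -7, -1}.
Expanding the product yields: p(z) = z^3 + 10·z^2 + 23·z + 14.
The resulting polynomial has degree 3 and real coefficients as required.

p(z) = z^3 + 10·z^2 + 23·z + 14.
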